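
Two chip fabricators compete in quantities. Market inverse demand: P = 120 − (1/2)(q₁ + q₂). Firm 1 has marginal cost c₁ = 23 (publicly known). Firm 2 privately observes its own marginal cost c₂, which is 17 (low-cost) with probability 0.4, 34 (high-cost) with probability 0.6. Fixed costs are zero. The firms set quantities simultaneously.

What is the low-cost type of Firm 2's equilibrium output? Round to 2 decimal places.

Firm 2 with cost c maximizes (120 − (1/2)(q₁+q₂) − c)·q₂, giving q₂(c) = (120 − c − (1/2)q₁).
E[c₂] = 0.4·17 + 0.6·34 = 27.2
Firm 1's FOC against E[q₂] yields q₁ = (120 − 2·23 + E[c₂])/(3/2) = (120 − 46 + 27.2)/(3/2) = 67.4667.
q₂(low-cost) = (120 − 17 − (1/2)·67.4667) = 69.2667.

69.27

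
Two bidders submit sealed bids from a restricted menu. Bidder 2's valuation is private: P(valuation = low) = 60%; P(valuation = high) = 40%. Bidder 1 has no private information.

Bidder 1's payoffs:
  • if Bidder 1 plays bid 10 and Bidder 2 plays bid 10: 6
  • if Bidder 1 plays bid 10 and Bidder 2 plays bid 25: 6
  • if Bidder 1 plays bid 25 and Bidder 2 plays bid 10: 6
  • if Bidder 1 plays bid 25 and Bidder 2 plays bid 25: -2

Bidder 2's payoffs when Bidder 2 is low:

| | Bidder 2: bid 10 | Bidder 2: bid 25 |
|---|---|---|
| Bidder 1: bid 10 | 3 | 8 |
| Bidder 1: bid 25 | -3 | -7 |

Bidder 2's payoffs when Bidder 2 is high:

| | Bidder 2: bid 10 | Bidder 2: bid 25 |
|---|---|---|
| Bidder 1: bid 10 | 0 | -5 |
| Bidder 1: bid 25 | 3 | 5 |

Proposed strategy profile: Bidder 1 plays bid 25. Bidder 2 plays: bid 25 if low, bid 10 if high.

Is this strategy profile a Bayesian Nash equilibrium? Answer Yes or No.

Bidder 1 plays bid 25: E[bid 25] = 0.6·(-2) + 0.4·(6) = 1.2; E[bid 10] = 6. Not best-responding. ✗
Bidder 2 (valuation low), facing bid 25: bid 10 gives -3, bid 25 gives -7. Proposed bid 25 is not best — profitable deviation exists. ✗
Bidder 2 (valuation high), facing bid 25: bid 10 gives 3, bid 25 gives 5. Proposed bid 10 is not best — profitable deviation exists. ✗

No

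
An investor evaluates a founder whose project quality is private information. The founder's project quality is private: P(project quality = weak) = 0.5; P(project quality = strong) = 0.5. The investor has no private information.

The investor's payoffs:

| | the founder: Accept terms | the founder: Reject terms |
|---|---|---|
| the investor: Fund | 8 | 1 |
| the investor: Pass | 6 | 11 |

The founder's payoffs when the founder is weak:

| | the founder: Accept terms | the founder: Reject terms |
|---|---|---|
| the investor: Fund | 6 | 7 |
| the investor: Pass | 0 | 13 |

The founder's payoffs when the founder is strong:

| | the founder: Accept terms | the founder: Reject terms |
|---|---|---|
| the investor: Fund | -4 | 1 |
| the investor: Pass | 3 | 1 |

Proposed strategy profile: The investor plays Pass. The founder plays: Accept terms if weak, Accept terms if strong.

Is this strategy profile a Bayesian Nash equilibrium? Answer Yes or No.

No

The investor plays Pass: E[Pass] = 0.5·(6) + 0.5·(6) = 6; E[Fund] = 8. Not best-responding. ✗
The founder (project quality weak), facing Pass: Accept terms gives 0, Reject terms gives 13. Proposed Accept terms is not best — profitable deviation exists. ✗
The founder (project quality strong), facing Pass: Accept terms gives 3, Reject terms gives 1. Proposed Accept terms is best. ✓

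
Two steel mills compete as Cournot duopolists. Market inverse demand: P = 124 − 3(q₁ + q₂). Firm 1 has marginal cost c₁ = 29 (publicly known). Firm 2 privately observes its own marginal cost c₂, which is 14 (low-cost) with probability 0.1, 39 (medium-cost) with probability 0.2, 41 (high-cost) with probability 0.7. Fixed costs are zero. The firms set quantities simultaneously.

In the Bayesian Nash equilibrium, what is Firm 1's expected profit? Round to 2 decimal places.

Type-c best response for Firm 2: q₂(c) = (124 − c)/6 − q₁/2.
Firm 1 maximizes expected profit; its first-order condition is 124 − 6q₁ − 3E[q₂] − 29 = 0.
Substituting E[q₂] and solving: E[c₂] = 37.9, so q₁ = (124 − 2·29 + 37.9)/9 = 11.5444.
E[P] = 124 − 3·(q₁ + E[q₂]) = 63.6333; Firm 1's expected profit = (E[P] − 29)·q₁ = (63.6333 − 29)·11.5444 = 399.823.

399.82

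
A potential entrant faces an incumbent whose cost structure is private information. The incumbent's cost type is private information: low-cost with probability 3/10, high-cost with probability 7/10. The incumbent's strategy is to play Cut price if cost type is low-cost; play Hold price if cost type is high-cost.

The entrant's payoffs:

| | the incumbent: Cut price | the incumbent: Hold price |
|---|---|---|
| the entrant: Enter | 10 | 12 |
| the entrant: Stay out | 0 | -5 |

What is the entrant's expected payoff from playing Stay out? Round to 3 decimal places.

-3.500

E[Stay out] = 3/10·0 + 7/10·(-5) = 0 + (-7/2) = -7/2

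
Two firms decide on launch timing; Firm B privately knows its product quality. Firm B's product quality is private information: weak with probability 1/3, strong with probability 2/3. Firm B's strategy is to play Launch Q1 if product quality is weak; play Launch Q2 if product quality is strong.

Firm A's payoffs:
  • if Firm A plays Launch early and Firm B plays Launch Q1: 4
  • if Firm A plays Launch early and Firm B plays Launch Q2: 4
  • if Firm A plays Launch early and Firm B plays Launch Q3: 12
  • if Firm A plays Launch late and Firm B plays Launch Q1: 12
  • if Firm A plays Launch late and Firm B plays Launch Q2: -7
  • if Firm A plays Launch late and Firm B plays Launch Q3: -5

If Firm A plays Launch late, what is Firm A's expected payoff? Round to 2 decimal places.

Take the expectation over Firm B's product quality, weighting each type's action by its prior probability.
E[Launch late] = 1/3·12 + 2/3·(-7) = 4 + (-14/3) = -2/3

-0.67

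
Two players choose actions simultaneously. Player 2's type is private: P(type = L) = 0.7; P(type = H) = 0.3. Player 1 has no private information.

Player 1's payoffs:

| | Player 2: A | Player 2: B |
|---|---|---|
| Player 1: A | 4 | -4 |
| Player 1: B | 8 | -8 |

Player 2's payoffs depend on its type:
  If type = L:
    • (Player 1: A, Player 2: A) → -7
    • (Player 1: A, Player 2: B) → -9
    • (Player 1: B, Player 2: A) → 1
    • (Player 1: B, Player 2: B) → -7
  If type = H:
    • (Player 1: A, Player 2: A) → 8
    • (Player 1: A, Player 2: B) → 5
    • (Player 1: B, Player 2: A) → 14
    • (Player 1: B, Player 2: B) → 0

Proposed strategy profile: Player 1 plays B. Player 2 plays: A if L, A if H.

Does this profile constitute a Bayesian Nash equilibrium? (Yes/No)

Player 1 plays B: E[B] = 0.7·(8) + 0.3·(8) = 8; E[A] = 4. Best-responding. ✓
Player 2 (type L), facing B: A gives 1, B gives -7. Proposed A is best. ✓
Player 2 (type H), facing B: A gives 14, B gives 0. Proposed A is best. ✓

Yes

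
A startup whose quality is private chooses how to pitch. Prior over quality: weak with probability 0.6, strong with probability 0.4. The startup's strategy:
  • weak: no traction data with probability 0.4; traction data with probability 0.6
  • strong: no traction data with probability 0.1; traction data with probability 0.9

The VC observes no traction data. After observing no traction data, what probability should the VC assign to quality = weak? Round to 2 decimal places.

P(no traction data) = 0.6·0.4 + 0.4·0.1 = 0.28
P(weak | no traction data) = (0.6·0.4) / 0.28 = 0.24 / 0.28 = 0.857143

0.86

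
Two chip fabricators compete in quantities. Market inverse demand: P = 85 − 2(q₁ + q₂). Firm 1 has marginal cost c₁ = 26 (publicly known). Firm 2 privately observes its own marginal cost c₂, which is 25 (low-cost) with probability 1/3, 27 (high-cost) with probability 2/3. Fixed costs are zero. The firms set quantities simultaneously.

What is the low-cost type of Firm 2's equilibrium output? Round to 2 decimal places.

Each type of Firm 2 best-responds to q₁; Firm 1 best-responds to the expected q₂ over Firm 2's types.
Firm 2 with cost c maximizes (85 − 2(q₁+q₂) − c)·q₂, giving q₂(c) = (85 − c − 2q₁)/4.
E[c₂] = 1/3·25 + 2/3·27 = 26.3333
Firm 1's FOC against E[q₂] yields q₁ = (85 − 2·26 + E[c₂])/6 = (85 − 52 + 26.3333)/6 = 9.88889.
q₂(low-cost) = (85 − 25 − 2·9.88889)/4 = 10.0556.

10.06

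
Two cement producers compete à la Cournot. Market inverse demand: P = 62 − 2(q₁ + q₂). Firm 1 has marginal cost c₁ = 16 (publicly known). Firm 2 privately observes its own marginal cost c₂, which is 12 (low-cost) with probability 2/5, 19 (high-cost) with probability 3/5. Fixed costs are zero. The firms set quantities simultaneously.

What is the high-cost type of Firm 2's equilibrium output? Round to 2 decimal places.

6.90

Each type of Firm 2 best-responds to q₁; Firm 1 best-responds to the expected q₂ over Firm 2's types.
Firm 2 with cost c maximizes (62 − 2(q₁+q₂) − c)·q₂, giving q₂(c) = (62 − c − 2q₁)/4.
E[c₂] = 2/5·12 + 3/5·19 = 16.2
Firm 1's FOC against E[q₂] yields q₁ = (62 − 2·16 + E[c₂])/6 = (62 − 32 + 16.2)/6 = 7.7.
q₂(high-cost) = (62 − 19 − 2·7.7)/4 = 6.9.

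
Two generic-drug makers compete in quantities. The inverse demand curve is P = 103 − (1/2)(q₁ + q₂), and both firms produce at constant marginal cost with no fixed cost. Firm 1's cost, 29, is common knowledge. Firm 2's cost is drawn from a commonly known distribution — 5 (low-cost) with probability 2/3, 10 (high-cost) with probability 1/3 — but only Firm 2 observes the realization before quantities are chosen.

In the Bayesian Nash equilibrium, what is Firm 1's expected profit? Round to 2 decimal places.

Each type of Firm 2 best-responds to q₁; Firm 1 best-responds to the expected q₂ over Firm 2's types.
Firm 2 with cost c maximizes (103 − (1/2)(q₁+q₂) − c)·q₂, giving q₂(c) = (103 − c − (1/2)q₁).
E[c₂] = 2/3·5 + 1/3·10 = 6.66667
Firm 1's FOC against E[q₂] yields q₁ = (103 − 2·29 + E[c₂])/(3/2) = (103 − 58 + 6.66667)/(3/2) = 34.4444.
E[P] = 103 − (1/2)·(q₁ + E[q₂]) = 46.2222; Firm 1's expected profit = (E[P] − 29)·q₁ = (46.2222 − 29)·34.4444 = 593.21.

593.21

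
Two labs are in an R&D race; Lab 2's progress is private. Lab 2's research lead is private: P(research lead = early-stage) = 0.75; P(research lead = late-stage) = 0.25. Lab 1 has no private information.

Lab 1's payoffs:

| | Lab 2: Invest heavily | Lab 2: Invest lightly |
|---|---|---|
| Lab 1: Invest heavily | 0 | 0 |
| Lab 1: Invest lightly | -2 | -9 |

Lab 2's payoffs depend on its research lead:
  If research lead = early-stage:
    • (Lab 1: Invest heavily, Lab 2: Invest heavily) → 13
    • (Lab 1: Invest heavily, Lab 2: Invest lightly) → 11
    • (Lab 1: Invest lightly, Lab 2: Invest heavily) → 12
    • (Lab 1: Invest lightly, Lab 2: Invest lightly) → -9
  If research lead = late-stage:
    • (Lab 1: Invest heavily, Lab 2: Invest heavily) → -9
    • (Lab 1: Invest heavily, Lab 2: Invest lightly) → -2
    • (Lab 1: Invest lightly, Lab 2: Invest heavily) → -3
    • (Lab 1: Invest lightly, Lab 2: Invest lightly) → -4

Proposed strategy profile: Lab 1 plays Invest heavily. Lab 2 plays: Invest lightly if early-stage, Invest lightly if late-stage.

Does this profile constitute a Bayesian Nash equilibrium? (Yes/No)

Lab 1 plays Invest heavily: E[Invest heavily] = 0.75·(0) + 0.25·(0) = 0; E[Invest lightly] = -9. Best-responding. ✓
Lab 2 (research lead early-stage), facing Invest heavily: Invest heavily gives 13, Invest lightly gives 11. Proposed Invest lightly is not best — profitable deviation exists. ✗
Lab 2 (research lead late-stage), facing Invest heavily: Invest heavily gives -9, Invest lightly gives -2. Proposed Invest lightly is best. ✓

No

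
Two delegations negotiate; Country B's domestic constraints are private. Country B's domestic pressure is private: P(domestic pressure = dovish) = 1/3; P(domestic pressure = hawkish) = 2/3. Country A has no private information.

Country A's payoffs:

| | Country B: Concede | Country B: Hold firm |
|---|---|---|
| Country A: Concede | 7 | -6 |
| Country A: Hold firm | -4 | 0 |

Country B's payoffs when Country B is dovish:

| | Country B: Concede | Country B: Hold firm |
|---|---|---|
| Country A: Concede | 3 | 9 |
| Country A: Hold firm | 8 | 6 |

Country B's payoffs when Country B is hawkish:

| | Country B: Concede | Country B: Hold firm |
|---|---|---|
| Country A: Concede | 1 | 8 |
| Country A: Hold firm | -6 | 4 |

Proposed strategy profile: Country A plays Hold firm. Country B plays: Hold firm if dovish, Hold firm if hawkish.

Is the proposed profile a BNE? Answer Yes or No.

A profile is a BNE iff every type of every player is best-responding given beliefs about the other side.
Country A plays Hold firm: E[Hold firm] = 1/3·(0) + 2/3·(0) = 0; E[Concede] = -6. Best-responding. ✓
Country B (domestic pressure dovish), facing Hold firm: Concede gives 8, Hold firm gives 6. Proposed Hold firm is not best — profitable deviation exists. ✗
Country B (domestic pressure hawkish), facing Hold firm: Concede gives -6, Hold firm gives 4. Proposed Hold firm is best. ✓

No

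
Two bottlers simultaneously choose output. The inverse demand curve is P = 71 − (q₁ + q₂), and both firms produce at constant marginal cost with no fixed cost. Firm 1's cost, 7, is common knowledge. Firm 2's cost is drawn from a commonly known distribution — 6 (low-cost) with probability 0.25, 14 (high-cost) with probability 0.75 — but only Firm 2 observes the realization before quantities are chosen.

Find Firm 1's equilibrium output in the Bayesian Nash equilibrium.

Type-c best response for Firm 2: q₂(c) = (71 − c)/2 − q₁/2.
Firm 1 maximizes expected profit; its first-order condition is 71 − 2q₁ − E[q₂] − 7 = 0.
Substituting E[q₂] and solving: E[c₂] = 12, so q₁ = (71 − 2·7 + 12)/3 = 23.

23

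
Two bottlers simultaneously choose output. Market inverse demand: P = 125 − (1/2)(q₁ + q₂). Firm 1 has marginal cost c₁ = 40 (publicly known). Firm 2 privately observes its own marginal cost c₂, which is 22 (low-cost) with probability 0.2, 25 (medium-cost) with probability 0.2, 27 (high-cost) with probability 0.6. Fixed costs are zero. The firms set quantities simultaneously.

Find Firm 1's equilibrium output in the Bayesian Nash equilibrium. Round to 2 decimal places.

Each type of Firm 2 best-responds to q₁; Firm 1 best-responds to the expected q₂ over Firm 2's types.
Firm 2 with cost c maximizes (125 − (1/2)(q₁+q₂) − c)·q₂, giving q₂(c) = (125 − c − (1/2)q₁).
E[c₂] = 0.2·22 + 0.2·25 + 0.6·27 = 25.6
Firm 1's FOC against E[q₂] yields q₁ = (125 − 2·40 + E[c₂])/(3/2) = (125 − 80 + 25.6)/(3/2) = 47.0667.

47.07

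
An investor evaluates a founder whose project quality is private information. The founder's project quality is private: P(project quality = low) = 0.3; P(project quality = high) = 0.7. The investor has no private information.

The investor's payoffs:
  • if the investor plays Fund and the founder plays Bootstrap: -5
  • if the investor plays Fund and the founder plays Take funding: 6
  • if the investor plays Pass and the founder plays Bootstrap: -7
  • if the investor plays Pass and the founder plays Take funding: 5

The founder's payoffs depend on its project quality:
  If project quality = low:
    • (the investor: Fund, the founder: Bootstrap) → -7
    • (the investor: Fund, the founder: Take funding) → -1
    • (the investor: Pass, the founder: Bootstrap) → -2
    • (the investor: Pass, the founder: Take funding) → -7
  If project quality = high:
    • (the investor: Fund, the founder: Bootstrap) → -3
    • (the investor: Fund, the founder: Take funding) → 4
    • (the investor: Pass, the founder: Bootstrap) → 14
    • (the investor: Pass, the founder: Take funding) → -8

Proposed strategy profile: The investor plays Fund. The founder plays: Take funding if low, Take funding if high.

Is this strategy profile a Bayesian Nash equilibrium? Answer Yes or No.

Yes

The investor plays Fund: E[Fund] = 0.3·(6) + 0.7·(6) = 6; E[Pass] = 5. Best-responding. ✓
The founder (project quality low), facing Fund: Bootstrap gives -7, Take funding gives -1. Proposed Take funding is best. ✓
The founder (project quality high), facing Fund: Bootstrap gives -3, Take funding gives 4. Proposed Take funding is best. ✓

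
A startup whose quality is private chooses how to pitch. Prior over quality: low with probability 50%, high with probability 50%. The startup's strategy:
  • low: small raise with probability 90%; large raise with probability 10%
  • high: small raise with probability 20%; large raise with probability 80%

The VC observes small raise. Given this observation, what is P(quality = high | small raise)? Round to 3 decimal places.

P(small raise) = 0.5·0.9 + 0.5·0.2 = 0.55
P(high | small raise) = (0.5·0.2) / 0.55 = 0.1 / 0.55 = 0.181818

0.182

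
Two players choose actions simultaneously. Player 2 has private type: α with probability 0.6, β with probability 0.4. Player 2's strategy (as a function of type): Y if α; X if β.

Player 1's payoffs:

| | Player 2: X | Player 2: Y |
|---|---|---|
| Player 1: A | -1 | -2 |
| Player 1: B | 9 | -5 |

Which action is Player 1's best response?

E[A] = 0.6·(-2) + 0.4·(-1) = -1.6
E[B] = 0.6·(-5) + 0.4·(9) = 0.6
Best response: B (0.6 is the largest).

B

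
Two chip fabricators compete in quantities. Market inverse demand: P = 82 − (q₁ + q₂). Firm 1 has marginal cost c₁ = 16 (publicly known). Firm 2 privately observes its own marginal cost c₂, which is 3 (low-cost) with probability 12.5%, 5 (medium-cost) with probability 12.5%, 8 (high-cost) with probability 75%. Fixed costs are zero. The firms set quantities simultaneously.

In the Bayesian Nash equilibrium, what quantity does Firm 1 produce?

Firm 2 with cost c maximizes (82 − (q₁+q₂) − c)·q₂, giving q₂(c) = (82 − c − q₁)/2.
E[c₂] = 0.125·3 + 0.125·5 + 0.75·8 = 7
Firm 1's FOC against E[q₂] yields q₁ = (82 − 2·16 + E[c₂])/3 = (82 − 32 + 7)/3 = 19.

19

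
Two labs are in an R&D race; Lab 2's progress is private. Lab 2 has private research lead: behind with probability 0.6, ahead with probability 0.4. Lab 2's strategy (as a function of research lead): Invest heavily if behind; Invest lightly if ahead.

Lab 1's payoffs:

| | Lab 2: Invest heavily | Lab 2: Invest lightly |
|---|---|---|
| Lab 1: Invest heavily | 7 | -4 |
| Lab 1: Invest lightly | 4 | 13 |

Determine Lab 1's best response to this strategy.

E[Invest heavily] = 0.6·(7) + 0.4·(-4) = 2.6
E[Invest lightly] = 0.6·(4) + 0.4·(13) = 7.6
Best response: Invest lightly (7.6 is the largest).

Invest lightly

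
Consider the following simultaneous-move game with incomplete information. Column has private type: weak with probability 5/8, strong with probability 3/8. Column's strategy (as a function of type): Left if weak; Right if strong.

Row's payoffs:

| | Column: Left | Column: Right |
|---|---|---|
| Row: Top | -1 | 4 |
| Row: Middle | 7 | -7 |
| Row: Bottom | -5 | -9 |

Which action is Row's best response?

E[Top] = 5/8·(-1) + 3/8·(4) = 7/8
E[Middle] = 5/8·(7) + 3/8·(-7) = 7/4
E[Bottom] = 5/8·(-5) + 3/8·(-9) = -13/2
Best response: Middle (7/4 is the largest).

Middle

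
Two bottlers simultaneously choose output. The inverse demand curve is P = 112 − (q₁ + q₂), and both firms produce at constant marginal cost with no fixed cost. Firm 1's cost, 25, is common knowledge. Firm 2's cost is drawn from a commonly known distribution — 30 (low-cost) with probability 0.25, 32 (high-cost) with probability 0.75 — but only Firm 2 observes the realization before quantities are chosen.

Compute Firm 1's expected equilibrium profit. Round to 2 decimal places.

Firm 2 with cost c maximizes (112 − (q₁+q₂) − c)·q₂, giving q₂(c) = (112 − c − q₁)/2.
E[c₂] = 0.25·30 + 0.75·32 = 31.5
Firm 1's FOC against E[q₂] yields q₁ = (112 − 2·25 + E[c₂])/3 = (112 − 50 + 31.5)/3 = 31.1667.
E[P] = 112 − (q₁ + E[q₂]) = 56.1667; Firm 1's expected profit = (E[P] − 25)·q₁ = (56.1667 − 25)·31.1667 = 971.361.

971.36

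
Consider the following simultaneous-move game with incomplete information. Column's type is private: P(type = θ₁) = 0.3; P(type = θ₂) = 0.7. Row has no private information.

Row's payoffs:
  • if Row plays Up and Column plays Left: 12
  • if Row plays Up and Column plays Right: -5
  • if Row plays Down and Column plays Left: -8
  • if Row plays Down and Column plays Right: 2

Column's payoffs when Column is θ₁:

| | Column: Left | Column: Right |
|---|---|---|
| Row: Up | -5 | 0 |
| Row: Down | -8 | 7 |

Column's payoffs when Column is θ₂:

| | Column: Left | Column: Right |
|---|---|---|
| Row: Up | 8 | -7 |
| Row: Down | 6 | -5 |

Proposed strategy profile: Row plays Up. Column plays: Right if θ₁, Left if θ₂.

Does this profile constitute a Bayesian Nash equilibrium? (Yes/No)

A profile is a BNE iff every type of every player is best-responding given beliefs about the other side.
Row plays Up: E[Up] = 0.3·(-5) + 0.7·(12) = 6.9; E[Down] = -5. Best-responding. ✓
Column (type θ₁), facing Up: Left gives -5, Right gives 0. Proposed Right is best. ✓
Column (type θ₂), facing Up: Left gives 8, Right gives -7. Proposed Left is best. ✓

Yes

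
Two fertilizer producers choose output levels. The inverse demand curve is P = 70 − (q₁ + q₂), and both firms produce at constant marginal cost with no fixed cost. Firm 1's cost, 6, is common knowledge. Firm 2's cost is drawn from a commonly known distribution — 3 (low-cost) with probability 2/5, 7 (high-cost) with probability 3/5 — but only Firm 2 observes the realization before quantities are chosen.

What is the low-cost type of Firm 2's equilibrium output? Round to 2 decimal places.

Type-c best response for Firm 2: q₂(c) = (70 − c)/2 − q₁/2.
Firm 1 maximizes expected profit; its first-order condition is 70 − 2q₁ − E[q₂] − 6 = 0.
Substituting E[q₂] and solving: E[c₂] = 5.4, so q₁ = (70 − 2·6 + 5.4)/3 = 21.1333.
q₂(low-cost) = (70 − 3 − 21.1333)/2 = 22.9333.

22.93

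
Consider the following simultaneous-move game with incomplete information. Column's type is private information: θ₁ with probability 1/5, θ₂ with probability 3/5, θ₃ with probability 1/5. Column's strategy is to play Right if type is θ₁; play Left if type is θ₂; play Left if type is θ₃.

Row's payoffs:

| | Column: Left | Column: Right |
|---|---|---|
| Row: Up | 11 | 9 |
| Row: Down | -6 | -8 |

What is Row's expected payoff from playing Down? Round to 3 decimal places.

-6.400

E[Down] = 1/5·(-8) + 3/5·(-6) + 1/5·(-6) = (-8/5) + (-18/5) + (-6/5) = -32/5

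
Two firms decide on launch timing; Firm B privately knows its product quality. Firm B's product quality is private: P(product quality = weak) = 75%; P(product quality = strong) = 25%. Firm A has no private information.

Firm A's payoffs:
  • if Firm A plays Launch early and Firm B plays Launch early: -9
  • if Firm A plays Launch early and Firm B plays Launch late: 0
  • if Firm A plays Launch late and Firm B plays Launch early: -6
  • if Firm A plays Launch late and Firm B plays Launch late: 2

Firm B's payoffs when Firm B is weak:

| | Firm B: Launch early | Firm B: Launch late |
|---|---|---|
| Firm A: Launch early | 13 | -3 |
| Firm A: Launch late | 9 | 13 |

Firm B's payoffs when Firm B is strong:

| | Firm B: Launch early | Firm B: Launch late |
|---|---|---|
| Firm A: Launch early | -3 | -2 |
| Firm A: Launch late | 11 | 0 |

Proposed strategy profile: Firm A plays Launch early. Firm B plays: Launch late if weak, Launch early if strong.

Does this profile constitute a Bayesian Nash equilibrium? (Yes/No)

Firm A plays Launch early: E[Launch early] = 0.75·(0) + 0.25·(-9) = -2.25; E[Launch late] = 0. Not best-responding. ✗
Firm B (product quality weak), facing Launch early: Launch early gives 13, Launch late gives -3. Proposed Launch late is not best — profitable deviation exists. ✗
Firm B (product quality strong), facing Launch early: Launch early gives -3, Launch late gives -2. Proposed Launch early is not best — profitable deviation exists. ✗

No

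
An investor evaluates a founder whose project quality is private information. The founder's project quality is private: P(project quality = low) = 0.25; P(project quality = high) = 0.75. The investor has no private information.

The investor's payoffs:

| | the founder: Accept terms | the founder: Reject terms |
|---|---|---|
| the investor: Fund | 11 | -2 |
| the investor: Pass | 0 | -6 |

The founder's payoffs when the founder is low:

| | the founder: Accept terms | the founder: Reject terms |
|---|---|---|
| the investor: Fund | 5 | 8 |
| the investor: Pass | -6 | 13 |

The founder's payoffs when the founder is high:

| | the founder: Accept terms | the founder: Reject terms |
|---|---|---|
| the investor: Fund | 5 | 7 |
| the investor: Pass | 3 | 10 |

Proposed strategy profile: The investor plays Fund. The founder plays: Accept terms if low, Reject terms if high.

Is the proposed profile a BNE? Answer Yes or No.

No

The investor plays Fund: E[Fund] = 0.25·(11) + 0.75·(-2) = 1.25; E[Pass] = -4.5. Best-responding. ✓
The founder (project quality low), facing Fund: Accept terms gives 5, Reject terms gives 8. Proposed Accept terms is not best — profitable deviation exists. ✗
The founder (project quality high), facing Fund: Accept terms gives 5, Reject terms gives 7. Proposed Reject terms is best. ✓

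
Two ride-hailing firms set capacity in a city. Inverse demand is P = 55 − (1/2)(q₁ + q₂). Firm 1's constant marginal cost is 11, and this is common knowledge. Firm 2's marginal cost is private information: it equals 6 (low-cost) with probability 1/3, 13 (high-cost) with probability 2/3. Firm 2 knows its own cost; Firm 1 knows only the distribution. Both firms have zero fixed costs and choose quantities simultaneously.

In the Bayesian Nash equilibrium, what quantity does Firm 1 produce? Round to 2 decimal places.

29.11

Type-c best response for Firm 2: q₂(c) = (55 − c) − q₁/2.
Firm 1 maximizes expected profit; its first-order condition is 55 − q₁ − (1/2)E[q₂] − 11 = 0.
Substituting E[q₂] and solving: E[c₂] = 10.6667, so q₁ = (55 − 2·11 + 10.6667)/(3/2) = 29.1111.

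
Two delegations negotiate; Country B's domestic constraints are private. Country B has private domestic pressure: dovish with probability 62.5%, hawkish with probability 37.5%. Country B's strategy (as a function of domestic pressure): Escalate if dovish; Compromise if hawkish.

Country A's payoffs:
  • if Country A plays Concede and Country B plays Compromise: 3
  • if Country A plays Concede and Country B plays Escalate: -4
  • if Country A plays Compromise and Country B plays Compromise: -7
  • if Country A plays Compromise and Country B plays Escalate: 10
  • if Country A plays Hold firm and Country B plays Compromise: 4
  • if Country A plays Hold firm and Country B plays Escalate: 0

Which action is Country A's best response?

E[Concede] = 0.625·(-4) + 0.375·(3) = -1.375
E[Compromise] = 0.625·(10) + 0.375·(-7) = 3.625
E[Hold firm] = 0.625·(0) + 0.375·(4) = 1.5
Best response: Compromise (3.625 is the largest).

Compromise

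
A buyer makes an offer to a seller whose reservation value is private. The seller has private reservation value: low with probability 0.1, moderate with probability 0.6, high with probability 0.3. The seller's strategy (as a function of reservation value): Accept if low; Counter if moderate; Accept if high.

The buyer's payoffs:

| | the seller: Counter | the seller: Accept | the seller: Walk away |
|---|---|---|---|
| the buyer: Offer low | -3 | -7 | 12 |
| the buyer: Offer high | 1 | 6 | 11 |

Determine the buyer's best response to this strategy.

E[Offer low] = 0.1·(-7) + 0.6·(-3) + 0.3·(-7) = -4.6
E[Offer high] = 0.1·(6) + 0.6·(1) + 0.3·(6) = 3
Best response: Offer high (3 is the largest).

Offer high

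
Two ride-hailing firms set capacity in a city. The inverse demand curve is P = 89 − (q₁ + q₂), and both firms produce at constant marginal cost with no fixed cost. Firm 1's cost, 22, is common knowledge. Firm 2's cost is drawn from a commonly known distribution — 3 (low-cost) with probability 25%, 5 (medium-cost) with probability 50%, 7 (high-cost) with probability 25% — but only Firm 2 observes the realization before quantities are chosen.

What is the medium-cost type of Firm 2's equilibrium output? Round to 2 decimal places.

33.67

Type-c best response for Firm 2: q₂(c) = (89 − c)/2 − q₁/2.
Firm 1 maximizes expected profit; its first-order condition is 89 − 2q₁ − E[q₂] − 22 = 0.
Substituting E[q₂] and solving: E[c₂] = 5, so q₁ = (89 − 2·22 + 5)/3 = 16.6667.
q₂(medium-cost) = (89 − 5 − 16.6667)/2 = 33.6667.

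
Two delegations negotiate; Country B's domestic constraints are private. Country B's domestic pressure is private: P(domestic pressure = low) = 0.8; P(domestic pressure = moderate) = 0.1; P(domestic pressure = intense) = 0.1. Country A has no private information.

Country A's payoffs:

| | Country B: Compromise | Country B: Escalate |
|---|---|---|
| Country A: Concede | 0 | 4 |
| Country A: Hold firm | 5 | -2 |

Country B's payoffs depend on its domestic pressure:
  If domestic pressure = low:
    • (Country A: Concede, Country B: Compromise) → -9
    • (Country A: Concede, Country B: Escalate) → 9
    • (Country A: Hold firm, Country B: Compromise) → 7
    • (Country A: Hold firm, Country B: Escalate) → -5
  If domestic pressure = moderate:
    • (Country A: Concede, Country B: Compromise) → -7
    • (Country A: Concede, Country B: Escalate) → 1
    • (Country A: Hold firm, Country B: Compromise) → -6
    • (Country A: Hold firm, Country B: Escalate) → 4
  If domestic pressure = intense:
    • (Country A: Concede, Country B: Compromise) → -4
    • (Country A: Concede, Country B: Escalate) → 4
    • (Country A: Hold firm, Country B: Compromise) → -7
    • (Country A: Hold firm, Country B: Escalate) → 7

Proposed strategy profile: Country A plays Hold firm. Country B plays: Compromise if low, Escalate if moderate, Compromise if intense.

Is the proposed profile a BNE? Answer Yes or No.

No

A profile is a BNE iff every type of every player is best-responding given beliefs about the other side.
Country A plays Hold firm: E[Hold firm] = 0.8·(5) + 0.1·(-2) + 0.1·(5) = 4.3; E[Concede] = 0.4. Best-responding. ✓
Country B (domestic pressure low), facing Hold firm: Compromise gives 7, Escalate gives -5. Proposed Compromise is best. ✓
Country B (domestic pressure moderate), facing Hold firm: Compromise gives -6, Escalate gives 4. Proposed Escalate is best. ✓
Country B (domestic pressure intense), facing Hold firm: Compromise gives -7, Escalate gives 7. Proposed Compromise is not best — profitable deviation exists. ✗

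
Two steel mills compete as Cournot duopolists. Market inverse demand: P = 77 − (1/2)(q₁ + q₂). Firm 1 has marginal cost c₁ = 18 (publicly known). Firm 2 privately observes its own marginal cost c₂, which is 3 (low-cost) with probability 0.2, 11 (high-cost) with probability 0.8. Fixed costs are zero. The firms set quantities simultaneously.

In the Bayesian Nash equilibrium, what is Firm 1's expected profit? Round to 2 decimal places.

564.48

Each type of Firm 2 best-responds to q₁; Firm 1 best-responds to the expected q₂ over Firm 2's types.
Firm 2 with cost c maximizes (77 − (1/2)(q₁+q₂) − c)·q₂, giving q₂(c) = (77 − c − (1/2)q₁).
E[c₂] = 0.2·3 + 0.8·11 = 9.4
Firm 1's FOC against E[q₂] yields q₁ = (77 − 2·18 + E[c₂])/(3/2) = (77 − 36 + 9.4)/(3/2) = 33.6.
E[P] = 77 − (1/2)·(q₁ + E[q₂]) = 34.8; Firm 1's expected profit = (E[P] − 18)·q₁ = (34.8 − 18)·33.6 = 564.48.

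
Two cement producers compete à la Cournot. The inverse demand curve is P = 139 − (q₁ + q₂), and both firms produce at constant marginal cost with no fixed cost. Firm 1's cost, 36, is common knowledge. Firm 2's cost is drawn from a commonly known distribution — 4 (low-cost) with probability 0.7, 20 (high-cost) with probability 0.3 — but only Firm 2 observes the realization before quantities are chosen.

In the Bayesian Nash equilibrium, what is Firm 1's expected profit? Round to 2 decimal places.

Each type of Firm 2 best-responds to q₁; Firm 1 best-responds to the expected q₂ over Firm 2's types.
Firm 2 with cost c maximizes (139 − (q₁+q₂) − c)·q₂, giving q₂(c) = (139 − c − q₁)/2.
E[c₂] = 0.7·4 + 0.3·20 = 8.8
Firm 1's FOC against E[q₂] yields q₁ = (139 − 2·36 + E[c₂])/3 = (139 − 72 + 8.8)/3 = 25.2667.
E[P] = 139 − (q₁ + E[q₂]) = 61.2667; Firm 1's expected profit = (E[P] − 36)·q₁ = (61.2667 − 36)·25.2667 = 638.404.

638.40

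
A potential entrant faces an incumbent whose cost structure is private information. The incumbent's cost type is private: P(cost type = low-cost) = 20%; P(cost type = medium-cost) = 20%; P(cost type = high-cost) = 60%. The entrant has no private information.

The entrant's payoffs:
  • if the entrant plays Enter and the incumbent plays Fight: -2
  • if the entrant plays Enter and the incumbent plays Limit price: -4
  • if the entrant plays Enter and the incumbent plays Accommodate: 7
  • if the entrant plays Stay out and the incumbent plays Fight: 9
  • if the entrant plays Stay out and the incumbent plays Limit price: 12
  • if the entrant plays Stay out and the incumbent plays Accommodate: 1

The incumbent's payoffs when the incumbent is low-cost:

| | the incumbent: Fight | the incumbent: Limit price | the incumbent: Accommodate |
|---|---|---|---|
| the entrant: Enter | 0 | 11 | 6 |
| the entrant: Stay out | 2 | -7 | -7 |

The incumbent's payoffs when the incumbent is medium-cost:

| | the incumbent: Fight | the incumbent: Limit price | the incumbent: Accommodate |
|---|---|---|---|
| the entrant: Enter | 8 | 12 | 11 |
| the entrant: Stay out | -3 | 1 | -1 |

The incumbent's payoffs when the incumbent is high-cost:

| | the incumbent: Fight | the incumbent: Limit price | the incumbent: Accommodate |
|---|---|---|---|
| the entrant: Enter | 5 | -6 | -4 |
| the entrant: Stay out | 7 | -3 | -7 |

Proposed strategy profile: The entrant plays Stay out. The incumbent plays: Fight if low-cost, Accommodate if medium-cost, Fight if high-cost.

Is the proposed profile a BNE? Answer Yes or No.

The entrant plays Stay out: E[Stay out] = 0.2·(9) + 0.2·(1) + 0.6·(9) = 7.4; E[Enter] = -0.2. Best-responding. ✓
The incumbent (cost type low-cost), facing Stay out: Fight gives 2, Limit price gives -7, Accommodate gives -7. Proposed Fight is best. ✓
The incumbent (cost type medium-cost), facing Stay out: Fight gives -3, Limit price gives 1, Accommodate gives -1. Proposed Accommodate is not best — profitable deviation exists. ✗
The incumbent (cost type high-cost), facing Stay out: Fight gives 7, Limit price gives -3, Accommodate gives -7. Proposed Fight is best. ✓

No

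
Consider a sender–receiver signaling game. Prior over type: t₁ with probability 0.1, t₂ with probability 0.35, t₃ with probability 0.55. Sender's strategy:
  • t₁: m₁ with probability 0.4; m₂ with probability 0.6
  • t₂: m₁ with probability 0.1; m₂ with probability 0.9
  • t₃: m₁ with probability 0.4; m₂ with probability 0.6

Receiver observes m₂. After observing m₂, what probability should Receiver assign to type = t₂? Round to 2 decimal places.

0.45

Apply Bayes' rule using the sender's strategy as the likelihood.
P(m₂) = 0.1·0.6 + 0.35·0.9 + 0.55·0.6 = 0.705
P(t₂ | m₂) = (0.35·0.9) / 0.705 = 0.315 / 0.705 = 0.446809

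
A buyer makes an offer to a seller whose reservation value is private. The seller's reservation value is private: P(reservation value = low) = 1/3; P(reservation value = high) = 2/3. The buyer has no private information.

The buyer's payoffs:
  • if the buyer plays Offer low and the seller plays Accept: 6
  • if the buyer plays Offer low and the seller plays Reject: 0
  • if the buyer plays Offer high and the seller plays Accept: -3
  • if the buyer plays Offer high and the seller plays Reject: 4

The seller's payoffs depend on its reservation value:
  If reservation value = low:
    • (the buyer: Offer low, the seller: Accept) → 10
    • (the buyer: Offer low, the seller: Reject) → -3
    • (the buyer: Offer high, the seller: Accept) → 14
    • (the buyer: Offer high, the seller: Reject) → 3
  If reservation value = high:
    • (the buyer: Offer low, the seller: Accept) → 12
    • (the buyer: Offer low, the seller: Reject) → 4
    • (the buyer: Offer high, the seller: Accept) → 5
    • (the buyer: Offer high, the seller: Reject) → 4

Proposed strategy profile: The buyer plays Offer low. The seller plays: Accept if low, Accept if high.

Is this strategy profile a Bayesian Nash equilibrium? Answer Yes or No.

Yes

The buyer plays Offer low: E[Offer low] = 1/3·(6) + 2/3·(6) = 6; E[Offer high] = -3. Best-responding. ✓
The seller (reservation value low), facing Offer low: Accept gives 10, Reject gives -3. Proposed Accept is best. ✓
The seller (reservation value high), facing Offer low: Accept gives 12, Reject gives 4. Proposed Accept is best. ✓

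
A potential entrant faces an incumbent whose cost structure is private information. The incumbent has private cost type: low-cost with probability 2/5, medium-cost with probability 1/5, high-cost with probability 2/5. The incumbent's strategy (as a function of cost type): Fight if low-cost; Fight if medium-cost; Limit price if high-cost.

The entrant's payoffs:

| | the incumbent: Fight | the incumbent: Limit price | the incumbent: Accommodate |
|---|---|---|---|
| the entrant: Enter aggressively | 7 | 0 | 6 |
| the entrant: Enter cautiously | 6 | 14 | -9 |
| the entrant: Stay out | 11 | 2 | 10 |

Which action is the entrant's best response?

Enter cautiously

E[Enter aggressively] = 2/5·(7) + 1/5·(7) + 2/5·(0) = 21/5
E[Enter cautiously] = 2/5·(6) + 1/5·(6) + 2/5·(14) = 46/5
E[Stay out] = 2/5·(11) + 1/5·(11) + 2/5·(2) = 37/5
Best response: Enter cautiously (46/5 is the largest).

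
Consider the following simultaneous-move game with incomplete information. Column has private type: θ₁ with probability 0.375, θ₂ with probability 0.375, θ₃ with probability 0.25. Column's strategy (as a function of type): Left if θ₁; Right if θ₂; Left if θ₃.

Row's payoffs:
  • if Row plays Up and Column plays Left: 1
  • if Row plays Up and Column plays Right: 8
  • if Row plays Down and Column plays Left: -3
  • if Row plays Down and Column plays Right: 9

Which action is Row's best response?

Up

E[Up] = 0.375·(1) + 0.375·(8) + 0.25·(1) = 3.625
E[Down] = 0.375·(-3) + 0.375·(9) + 0.25·(-3) = 1.5
Best response: Up (3.625 is the largest).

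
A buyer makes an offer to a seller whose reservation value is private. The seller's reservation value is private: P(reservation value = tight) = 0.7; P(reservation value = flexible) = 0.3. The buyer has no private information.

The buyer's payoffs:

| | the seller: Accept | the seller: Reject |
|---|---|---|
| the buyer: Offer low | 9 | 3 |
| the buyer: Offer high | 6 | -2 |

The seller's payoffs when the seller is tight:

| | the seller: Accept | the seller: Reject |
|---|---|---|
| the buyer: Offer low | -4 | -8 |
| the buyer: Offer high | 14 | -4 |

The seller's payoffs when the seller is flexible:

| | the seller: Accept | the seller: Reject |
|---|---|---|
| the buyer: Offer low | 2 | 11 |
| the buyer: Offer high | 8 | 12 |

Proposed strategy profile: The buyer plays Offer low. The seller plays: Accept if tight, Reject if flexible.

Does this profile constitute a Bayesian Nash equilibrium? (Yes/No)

Yes

A profile is a BNE iff every type of every player is best-responding given beliefs about the other side.
The buyer plays Offer low: E[Offer low] = 0.7·(9) + 0.3·(3) = 7.2; E[Offer high] = 3.6. Best-responding. ✓
The seller (reservation value tight), facing Offer low: Accept gives -4, Reject gives -8. Proposed Accept is best. ✓
The seller (reservation value flexible), facing Offer low: Accept gives 2, Reject gives 11. Proposed Reject is best. ✓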